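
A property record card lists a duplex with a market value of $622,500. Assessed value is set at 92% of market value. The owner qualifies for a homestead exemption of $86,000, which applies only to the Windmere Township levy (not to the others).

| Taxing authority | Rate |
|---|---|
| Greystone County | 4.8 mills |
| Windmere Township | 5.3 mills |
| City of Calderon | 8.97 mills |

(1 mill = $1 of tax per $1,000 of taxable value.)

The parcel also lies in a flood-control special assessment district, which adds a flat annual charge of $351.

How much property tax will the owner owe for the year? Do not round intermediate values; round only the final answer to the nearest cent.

Assessed value = $622,500 × 0.92 = $572,700
Greystone County: $572,700 × 0.0048 = $2,748.96
Windmere Township: ($572,700 − $86,000) × 0.0053 = $486,700 × 0.0053 = $2,579.51
City of Calderon: $572,700 × 0.00897 = $5,137.119
Levies subtotal = $10,465.589
Total = $10,465.589 + $351 = $10,816.589

$10,816.59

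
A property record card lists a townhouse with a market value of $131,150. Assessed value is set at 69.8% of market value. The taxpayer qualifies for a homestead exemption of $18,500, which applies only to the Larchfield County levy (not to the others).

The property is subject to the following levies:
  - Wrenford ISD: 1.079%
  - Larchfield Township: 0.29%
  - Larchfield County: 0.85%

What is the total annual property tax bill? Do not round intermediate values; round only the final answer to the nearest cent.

Assessed value = $131,150 × 0.698 = $91,542.7
Wrenford ISD: $91,542.7 × 0.01079 = $987.745733
Larchfield Township: $91,542.7 × 0.0029 = $265.47383
Larchfield County: ($91,542.7 − $18,500) × 0.0085 = $73,042.7 × 0.0085 = $620.86295
Total = $1,874.082513

$1,874.08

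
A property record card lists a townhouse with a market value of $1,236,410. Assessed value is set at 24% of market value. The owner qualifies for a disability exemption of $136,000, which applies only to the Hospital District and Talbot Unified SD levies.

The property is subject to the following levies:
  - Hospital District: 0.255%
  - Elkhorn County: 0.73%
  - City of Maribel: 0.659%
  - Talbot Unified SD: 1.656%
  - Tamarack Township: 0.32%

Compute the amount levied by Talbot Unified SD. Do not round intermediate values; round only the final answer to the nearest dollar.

Assessed value = $1,236,410 × 0.24 = $296,738.4
Talbot Unified SD taxable value = $296,738.4 − $136,000 = $160,738.4
Talbot Unified SD levy = $160,738.4 × 0.01656 = $2,661.827904

$2,662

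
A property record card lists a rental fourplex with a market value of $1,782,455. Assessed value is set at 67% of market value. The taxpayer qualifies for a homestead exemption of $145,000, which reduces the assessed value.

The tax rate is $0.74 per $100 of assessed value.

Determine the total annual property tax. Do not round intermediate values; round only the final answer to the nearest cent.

Assessed value = $1,782,455 × 0.67 = $1,194,244.85
Taxable value = $1,194,244.85 − $145,000 = $1,049,244.85
Tax = $1,049,244.85 × 0.0074 = $7,764.41189

$7,764.41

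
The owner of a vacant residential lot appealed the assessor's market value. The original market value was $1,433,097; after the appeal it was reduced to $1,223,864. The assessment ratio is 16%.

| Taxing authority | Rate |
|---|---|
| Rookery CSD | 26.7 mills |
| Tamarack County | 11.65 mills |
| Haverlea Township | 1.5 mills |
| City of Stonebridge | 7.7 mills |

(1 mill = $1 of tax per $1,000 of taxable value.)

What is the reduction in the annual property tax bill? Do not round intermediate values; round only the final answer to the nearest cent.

Old assessed value = $1,433,097 × 0.16 = $229,295.52
New assessed value = $1,223,864 × 0.16 = $195,818.24
Combined rate = 0.0267 + 0.01165 + 0.0015 + 0.0077 = 0.04755
Old tax = $229,295.52 × 0.04755 = $10,903.001976
New tax = $195,818.24 × 0.04755 = $9,311.157312
Reduction = $10,903.001976 − $9,311.157312 = $1,591.844664

$1,591.84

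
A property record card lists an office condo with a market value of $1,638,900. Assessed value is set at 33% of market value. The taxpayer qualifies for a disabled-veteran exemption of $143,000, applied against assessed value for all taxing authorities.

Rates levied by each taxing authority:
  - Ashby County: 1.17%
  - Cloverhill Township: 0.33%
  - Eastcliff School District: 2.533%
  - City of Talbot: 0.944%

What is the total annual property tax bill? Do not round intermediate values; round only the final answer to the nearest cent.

$19,800.35

Assessed value = $1,638,900 × 0.33 = $540,837
Taxable value = $540,837 − $143,000 = $397,837
Ashby County: $397,837 × 0.0117 = $4,654.6929
Cloverhill Township: $397,837 × 0.0033 = $1,312.8621
Eastcliff School District: $397,837 × 0.02533 = $10,077.21121
City of Talbot: $397,837 × 0.00944 = $3,755.58128
Total = $4,654.6929 + $1,312.8621 + $10,077.21121 + $3,755.58128 = $19,800.34749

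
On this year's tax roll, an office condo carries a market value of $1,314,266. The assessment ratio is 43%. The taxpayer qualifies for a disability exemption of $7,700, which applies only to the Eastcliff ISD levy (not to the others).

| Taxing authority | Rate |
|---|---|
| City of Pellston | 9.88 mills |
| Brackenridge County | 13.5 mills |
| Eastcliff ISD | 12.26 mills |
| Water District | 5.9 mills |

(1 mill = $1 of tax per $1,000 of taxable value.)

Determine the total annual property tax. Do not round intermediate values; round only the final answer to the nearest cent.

Assessed value = $1,314,266 × 0.43 = $565,134.38
City of Pellston: $565,134.38 × 0.00988 = $5,583.5276744
Brackenridge County: $565,134.38 × 0.0135 = $7,629.31413
Eastcliff ISD: ($565,134.38 − $7,700) × 0.01226 = $557,434.38 × 0.01226 = $6,834.1454988
Water District: $565,134.38 × 0.0059 = $3,334.292842
Total = $23,381.2801452

$23,381.28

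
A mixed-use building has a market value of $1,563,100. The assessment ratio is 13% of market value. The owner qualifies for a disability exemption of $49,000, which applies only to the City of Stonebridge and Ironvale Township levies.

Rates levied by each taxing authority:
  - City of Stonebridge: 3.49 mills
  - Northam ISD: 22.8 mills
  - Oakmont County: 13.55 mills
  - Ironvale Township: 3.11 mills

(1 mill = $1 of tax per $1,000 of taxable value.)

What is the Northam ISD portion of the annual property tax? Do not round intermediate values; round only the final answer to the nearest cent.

Assessed value = $1,563,100 × 0.13 = $203,203
Northam ISD taxable value = $203,203 (exemption does not apply)
Northam ISD levy = $203,203 × 0.0228 = $4,633.0284

$4,633.03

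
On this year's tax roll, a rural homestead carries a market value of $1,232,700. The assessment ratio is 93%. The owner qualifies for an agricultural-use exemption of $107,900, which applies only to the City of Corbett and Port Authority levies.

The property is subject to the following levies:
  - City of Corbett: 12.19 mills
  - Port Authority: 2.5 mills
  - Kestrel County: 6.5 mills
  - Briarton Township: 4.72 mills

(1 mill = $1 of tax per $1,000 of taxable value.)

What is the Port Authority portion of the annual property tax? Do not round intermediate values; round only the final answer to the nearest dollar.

$2,596

Assessed value = $1,232,700 × 0.93 = $1,146,411
Port Authority taxable value = $1,146,411 − $107,900 = $1,038,511
Port Authority levy = $1,038,511 × 0.0025 = $2,596.2775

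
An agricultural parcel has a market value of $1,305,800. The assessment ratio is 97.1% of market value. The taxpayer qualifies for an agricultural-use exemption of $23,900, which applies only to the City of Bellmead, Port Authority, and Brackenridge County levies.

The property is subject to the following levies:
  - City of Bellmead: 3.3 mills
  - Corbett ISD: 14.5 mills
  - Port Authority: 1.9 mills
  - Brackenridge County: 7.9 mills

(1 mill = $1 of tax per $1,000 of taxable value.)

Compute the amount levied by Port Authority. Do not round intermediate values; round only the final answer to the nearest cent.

$2,363.66

Assessed value = $1,305,800 × 0.971 = $1,267,931.8
Port Authority taxable value = $1,267,931.8 − $23,900 = $1,244,031.8
Port Authority levy = $1,244,031.8 × 0.0019 = $2,363.66042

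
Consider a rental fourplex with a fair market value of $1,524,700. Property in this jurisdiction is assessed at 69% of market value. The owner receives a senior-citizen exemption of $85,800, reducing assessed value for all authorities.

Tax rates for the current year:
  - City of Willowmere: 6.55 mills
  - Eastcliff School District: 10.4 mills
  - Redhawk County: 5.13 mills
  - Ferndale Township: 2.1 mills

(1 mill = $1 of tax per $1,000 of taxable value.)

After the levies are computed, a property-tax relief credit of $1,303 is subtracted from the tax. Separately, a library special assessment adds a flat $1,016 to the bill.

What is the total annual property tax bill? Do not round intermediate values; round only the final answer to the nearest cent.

$23,076.76

Assessed value = $1,524,700 × 0.69 = $1,052,043
Taxable value = $1,052,043 − $85,800 = $966,243
City of Willowmere: $966,243 × 0.00655 = $6,328.89165
Eastcliff School District: $966,243 × 0.0104 = $10,048.9272
Redhawk County: $966,243 × 0.00513 = $4,956.82659
Ferndale Township: $966,243 × 0.0021 = $2,029.1103
Levies subtotal = $23,363.75574
After credit = $23,363.75574 − $1,303 = $22,060.75574
Total = $22,060.75574 + $1,016 = $23,076.75574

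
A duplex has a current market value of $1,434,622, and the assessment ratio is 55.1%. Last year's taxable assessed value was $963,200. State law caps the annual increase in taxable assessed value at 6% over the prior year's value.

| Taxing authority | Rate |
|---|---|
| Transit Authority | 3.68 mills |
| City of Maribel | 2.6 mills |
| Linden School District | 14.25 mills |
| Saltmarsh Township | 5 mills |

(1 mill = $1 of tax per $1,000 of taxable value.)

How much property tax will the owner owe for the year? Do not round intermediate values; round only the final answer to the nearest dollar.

Uncapped assessed value = $1,434,622 × 0.551 = $790,476.722
Cap limit = $963,200 × 1.06 = $1,020,992
Taxable assessed value = min($790,476.722, $1,020,992) = $790,476.722 (cap does not bind)
Transit Authority: $790,476.722 × 0.00368 = $2,908.95433696
City of Maribel: $790,476.722 × 0.0026 = $2,055.2394772
Linden School District: $790,476.722 × 0.01425 = $11,264.2932885
Saltmarsh Township: $790,476.722 × 0.005 = $3,952.38361
Total = $20,180.87071266

$20,181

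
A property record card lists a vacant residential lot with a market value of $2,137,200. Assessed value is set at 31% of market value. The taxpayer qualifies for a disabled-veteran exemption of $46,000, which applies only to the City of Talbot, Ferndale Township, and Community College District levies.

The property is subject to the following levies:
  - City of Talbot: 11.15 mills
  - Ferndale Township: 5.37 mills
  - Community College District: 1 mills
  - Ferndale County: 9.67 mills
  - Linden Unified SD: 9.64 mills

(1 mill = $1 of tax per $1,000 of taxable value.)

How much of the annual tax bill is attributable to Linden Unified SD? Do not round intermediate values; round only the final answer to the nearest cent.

$6,386.81

Assessed value = $2,137,200 × 0.31 = $662,532
Linden Unified SD taxable value = $662,532 (exemption does not apply)
Linden Unified SD levy = $662,532 × 0.00964 = $6,386.80848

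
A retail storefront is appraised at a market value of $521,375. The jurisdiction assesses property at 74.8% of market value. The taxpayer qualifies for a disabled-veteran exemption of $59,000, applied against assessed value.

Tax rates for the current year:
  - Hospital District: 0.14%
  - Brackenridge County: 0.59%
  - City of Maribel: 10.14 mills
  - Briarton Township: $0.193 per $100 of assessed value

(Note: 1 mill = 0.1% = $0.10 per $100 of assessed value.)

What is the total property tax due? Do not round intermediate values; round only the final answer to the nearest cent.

Assessed value = $521,375 × 0.748 = $389,988.5
Taxable value = $389,988.5 − $59,000 = $330,988.5
Hospital District: $330,988.5 × 0.0014 = $463.3839
Brackenridge County: $330,988.5 × 0.0059 = $1,952.83215
City of Maribel: $330,988.5 × 0.01014 = $3,356.22339
Briarton Township: $330,988.5 × 0.00193 = $638.807805
Total = $6,411.247245

$6,411.25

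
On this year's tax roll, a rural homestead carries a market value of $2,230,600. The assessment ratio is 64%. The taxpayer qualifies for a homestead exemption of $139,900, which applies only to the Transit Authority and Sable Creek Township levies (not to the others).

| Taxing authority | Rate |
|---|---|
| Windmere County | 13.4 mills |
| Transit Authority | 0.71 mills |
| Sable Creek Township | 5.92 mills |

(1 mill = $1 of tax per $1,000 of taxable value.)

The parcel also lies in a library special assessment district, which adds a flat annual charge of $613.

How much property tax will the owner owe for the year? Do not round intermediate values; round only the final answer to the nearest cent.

$28,279.97

Assessed value = $2,230,600 × 0.64 = $1,427,584
Windmere County: $1,427,584 × 0.0134 = $19,129.6256
Transit Authority: ($1,427,584 − $139,900) × 0.00071 = $1,287,684 × 0.00071 = $914.25564
Sable Creek Township: ($1,427,584 − $139,900) × 0.00592 = $1,287,684 × 0.00592 = $7,623.08928
Levies subtotal = $27,666.97052
Total = $27,666.97052 + $613 = $28,279.97052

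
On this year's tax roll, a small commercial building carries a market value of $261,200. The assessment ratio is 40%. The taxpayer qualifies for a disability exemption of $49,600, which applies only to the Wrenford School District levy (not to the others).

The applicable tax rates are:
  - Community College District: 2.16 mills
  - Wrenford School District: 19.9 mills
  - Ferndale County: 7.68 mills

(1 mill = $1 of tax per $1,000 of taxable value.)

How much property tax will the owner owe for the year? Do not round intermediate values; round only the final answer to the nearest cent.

$2,120.20

Assessed value = $261,200 × 0.4 = $104,480
Community College District: $104,480 × 0.00216 = $225.6768
Wrenford School District: ($104,480 − $49,600) × 0.0199 = $54,880 × 0.0199 = $1,092.112
Ferndale County: $104,480 × 0.00768 = $802.4064
Total = $2,120.1952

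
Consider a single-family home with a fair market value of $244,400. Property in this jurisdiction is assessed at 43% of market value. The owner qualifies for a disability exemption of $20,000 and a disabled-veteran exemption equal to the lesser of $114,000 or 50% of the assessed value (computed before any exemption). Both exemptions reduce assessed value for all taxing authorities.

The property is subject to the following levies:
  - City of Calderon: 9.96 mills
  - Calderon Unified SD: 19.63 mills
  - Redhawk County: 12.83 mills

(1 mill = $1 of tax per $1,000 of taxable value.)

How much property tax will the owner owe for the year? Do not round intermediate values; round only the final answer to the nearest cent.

Assessed value = $244,400 × 0.43 = $105,092
Disabled-veteran exemption = min($114,000, 50% × $105,092) = min($114,000, $52,546) = $52,546 (percentage binds)
Taxable value = $105,092 − $20,000 − $52,546 = $32,546
City of Calderon: $32,546 × 0.00996 = $324.15816
Calderon Unified SD: $32,546 × 0.01963 = $638.87798
Redhawk County: $32,546 × 0.01283 = $417.56518
Total = $1,380.60132

$1,380.60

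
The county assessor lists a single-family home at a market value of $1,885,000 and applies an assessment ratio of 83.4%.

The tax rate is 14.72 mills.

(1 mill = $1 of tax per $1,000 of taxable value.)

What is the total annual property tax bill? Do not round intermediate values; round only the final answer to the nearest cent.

Assessed value = $1,885,000 × 0.834 = $1,572,090
Tax = $1,572,090 × 0.01472 = $23,141.1648

$23,141.16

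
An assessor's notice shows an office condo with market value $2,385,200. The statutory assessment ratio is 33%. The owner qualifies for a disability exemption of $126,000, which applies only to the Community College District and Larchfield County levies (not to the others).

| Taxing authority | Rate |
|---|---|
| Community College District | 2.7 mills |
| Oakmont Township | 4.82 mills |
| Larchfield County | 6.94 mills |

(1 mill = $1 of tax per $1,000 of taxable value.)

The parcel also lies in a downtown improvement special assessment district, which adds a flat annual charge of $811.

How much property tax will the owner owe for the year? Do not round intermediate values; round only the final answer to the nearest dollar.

$10,978

Assessed value = $2,385,200 × 0.33 = $787,116
Community College District: ($787,116 − $126,000) × 0.0027 = $661,116 × 0.0027 = $1,785.0132
Oakmont Township: $787,116 × 0.00482 = $3,793.89912
Larchfield County: ($787,116 − $126,000) × 0.00694 = $661,116 × 0.00694 = $4,588.14504
Levies subtotal = $10,167.05736
Total = $10,167.05736 + $811 = $10,978.05736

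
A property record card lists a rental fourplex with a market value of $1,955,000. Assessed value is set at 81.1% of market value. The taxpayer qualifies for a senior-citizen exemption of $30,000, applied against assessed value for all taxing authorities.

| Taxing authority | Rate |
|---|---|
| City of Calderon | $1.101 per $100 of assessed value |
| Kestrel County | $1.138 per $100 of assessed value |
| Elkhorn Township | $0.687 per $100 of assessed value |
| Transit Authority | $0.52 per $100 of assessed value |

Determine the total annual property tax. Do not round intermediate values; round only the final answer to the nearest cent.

Assessed value = $1,955,000 × 0.811 = $1,585,505
Taxable value = $1,585,505 − $30,000 = $1,555,505
City of Calderon: $1,555,505 × 0.01101 = $17,126.11005
Kestrel County: $1,555,505 × 0.01138 = $17,701.6469
Elkhorn Township: $1,555,505 × 0.00687 = $10,686.31935
Transit Authority: $1,555,505 × 0.0052 = $8,088.626
Total = $17,126.11005 + $17,701.6469 + $10,686.31935 + $8,088.626 = $53,602.7023

$53,602.70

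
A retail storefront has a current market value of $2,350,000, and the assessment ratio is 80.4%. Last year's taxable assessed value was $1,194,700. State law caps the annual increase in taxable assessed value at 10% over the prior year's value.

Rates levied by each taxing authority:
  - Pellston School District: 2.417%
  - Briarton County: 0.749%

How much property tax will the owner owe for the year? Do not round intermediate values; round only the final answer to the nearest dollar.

$41,607

Uncapped assessed value = $2,350,000 × 0.804 = $1,889,400
Cap limit = $1,194,700 × 1.1 = $1,314,170
Taxable assessed value = min($1,889,400, $1,314,170) = $1,314,170 (cap binds)
Pellston School District: $1,314,170 × 0.02417 = $31,763.4889
Briarton County: $1,314,170 × 0.00749 = $9,843.1333
Total = $41,606.6222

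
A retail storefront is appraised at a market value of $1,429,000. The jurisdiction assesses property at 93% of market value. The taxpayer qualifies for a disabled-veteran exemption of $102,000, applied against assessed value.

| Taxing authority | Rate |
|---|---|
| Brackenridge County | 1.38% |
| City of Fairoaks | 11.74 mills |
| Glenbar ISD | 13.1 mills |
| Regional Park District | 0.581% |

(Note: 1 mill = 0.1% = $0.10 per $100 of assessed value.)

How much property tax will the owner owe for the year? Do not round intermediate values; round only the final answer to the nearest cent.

$54,538.82

Assessed value = $1,429,000 × 0.93 = $1,328,970
Taxable value = $1,328,970 − $102,000 = $1,226,970
Brackenridge County: $1,226,970 × 0.0138 = $16,932.186
City of Fairoaks: $1,226,970 × 0.01174 = $14,404.6278
Glenbar ISD: $1,226,970 × 0.0131 = $16,073.307
Regional Park District: $1,226,970 × 0.00581 = $7,128.6957
Total = $54,538.8165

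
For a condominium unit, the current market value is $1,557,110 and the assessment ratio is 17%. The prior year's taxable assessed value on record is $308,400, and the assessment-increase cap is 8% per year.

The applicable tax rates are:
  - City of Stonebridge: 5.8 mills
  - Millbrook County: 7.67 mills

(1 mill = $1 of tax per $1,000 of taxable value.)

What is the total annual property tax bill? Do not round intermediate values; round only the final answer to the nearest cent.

Uncapped assessed value = $1,557,110 × 0.17 = $264,708.7
Cap limit = $308,400 × 1.08 = $333,072
Taxable assessed value = min($264,708.7, $333,072) = $264,708.7 (cap does not bind)
City of Stonebridge: $264,708.7 × 0.0058 = $1,535.31046
Millbrook County: $264,708.7 × 0.00767 = $2,030.315729
Total = $3,565.626189

$3,565.63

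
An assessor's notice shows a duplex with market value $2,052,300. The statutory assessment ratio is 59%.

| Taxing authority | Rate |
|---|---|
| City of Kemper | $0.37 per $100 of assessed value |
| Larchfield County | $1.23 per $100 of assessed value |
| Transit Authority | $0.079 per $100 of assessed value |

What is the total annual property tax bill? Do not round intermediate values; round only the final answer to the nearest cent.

Assessed value = $2,052,300 × 0.59 = $1,210,857
City of Kemper: $1,210,857 × 0.0037 = $4,480.1709
Larchfield County: $1,210,857 × 0.0123 = $14,893.5411
Transit Authority: $1,210,857 × 0.00079 = $956.57703
Total = $4,480.1709 + $14,893.5411 + $956.57703 = $20,330.28903

$20,330.29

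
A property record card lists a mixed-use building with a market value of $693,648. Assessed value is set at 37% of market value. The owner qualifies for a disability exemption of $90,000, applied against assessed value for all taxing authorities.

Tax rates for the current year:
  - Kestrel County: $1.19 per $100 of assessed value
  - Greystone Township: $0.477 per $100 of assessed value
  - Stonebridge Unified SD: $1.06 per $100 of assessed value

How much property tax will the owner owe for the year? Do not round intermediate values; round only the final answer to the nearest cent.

Assessed value = $693,648 × 0.37 = $256,649.76
Taxable value = $256,649.76 − $90,000 = $166,649.76
Kestrel County: $166,649.76 × 0.0119 = $1,983.132144
Greystone Township: $166,649.76 × 0.00477 = $794.9193552
Stonebridge Unified SD: $166,649.76 × 0.0106 = $1,766.487456
Total = $1,983.132144 + $794.9193552 + $1,766.487456 = $4,544.5389552

$4,544.54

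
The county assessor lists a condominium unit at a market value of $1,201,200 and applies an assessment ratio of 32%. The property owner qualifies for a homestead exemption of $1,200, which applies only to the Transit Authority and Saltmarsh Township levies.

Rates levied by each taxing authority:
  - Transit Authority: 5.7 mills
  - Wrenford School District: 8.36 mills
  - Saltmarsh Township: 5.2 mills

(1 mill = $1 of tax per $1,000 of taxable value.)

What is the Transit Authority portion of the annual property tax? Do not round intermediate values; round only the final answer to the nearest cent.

Assessed value = $1,201,200 × 0.32 = $384,384
Transit Authority taxable value = $384,384 − $1,200 = $383,184
Transit Authority levy = $383,184 × 0.0057 = $2,184.1488

$2,184.15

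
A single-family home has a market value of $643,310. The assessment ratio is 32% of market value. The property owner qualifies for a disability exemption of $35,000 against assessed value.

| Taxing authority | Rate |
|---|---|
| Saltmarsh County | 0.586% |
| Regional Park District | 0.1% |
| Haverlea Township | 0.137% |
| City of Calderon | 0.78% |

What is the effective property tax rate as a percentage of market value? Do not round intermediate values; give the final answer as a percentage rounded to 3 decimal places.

0.426%

Assessed value = $643,310 × 0.32 = $205,859.2
Taxable value = $205,859.2 − $35,000 = $170,859.2
Saltmarsh County: $170,859.2 × 0.00586 = $1,001.234912
Regional Park District: $170,859.2 × 0.001 = $170.8592
Haverlea Township: $170,859.2 × 0.00137 = $234.077104
City of Calderon: $170,859.2 × 0.0078 = $1,332.70176
Total tax = $2,738.872976
Effective rate = $2,738.872976 ÷ $643,310 = 0.426% of market value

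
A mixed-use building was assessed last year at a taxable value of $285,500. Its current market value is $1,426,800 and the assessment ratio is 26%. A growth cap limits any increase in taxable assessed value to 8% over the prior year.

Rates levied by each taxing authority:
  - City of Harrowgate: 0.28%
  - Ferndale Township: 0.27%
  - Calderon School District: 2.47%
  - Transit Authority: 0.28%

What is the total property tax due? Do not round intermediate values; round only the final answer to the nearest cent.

$10,175.22

Uncapped assessed value = $1,426,800 × 0.26 = $370,968
Cap limit = $285,500 × 1.08 = $308,340
Taxable assessed value = min($370,968, $308,340) = $308,340 (cap binds)
City of Harrowgate: $308,340 × 0.0028 = $863.352
Ferndale Township: $308,340 × 0.0027 = $832.518
Calderon School District: $308,340 × 0.0247 = $7,615.998
Transit Authority: $308,340 × 0.0028 = $863.352
Total = $10,175.22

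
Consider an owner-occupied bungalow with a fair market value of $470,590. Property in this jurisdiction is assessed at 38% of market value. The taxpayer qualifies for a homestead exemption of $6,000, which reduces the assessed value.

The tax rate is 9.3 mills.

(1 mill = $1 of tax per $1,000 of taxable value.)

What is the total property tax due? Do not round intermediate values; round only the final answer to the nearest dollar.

Assessed value = $470,590 × 0.38 = $178,824.2
Taxable value = $178,824.2 − $6,000 = $172,824.2
Tax = $172,824.2 × 0.0093 = $1,607.26506

$1,607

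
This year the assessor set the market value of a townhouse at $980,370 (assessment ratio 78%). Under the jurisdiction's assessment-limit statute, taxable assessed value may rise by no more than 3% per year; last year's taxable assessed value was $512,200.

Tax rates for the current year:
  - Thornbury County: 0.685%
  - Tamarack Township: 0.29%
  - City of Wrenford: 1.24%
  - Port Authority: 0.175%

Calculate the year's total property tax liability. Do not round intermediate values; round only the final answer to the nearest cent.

Uncapped assessed value = $980,370 × 0.78 = $764,688.6
Cap limit = $512,200 × 1.03 = $527,566
Taxable assessed value = min($764,688.6, $527,566) = $527,566 (cap binds)
Thornbury County: $527,566 × 0.00685 = $3,613.8271
Tamarack Township: $527,566 × 0.0029 = $1,529.9414
City of Wrenford: $527,566 × 0.0124 = $6,541.8184
Port Authority: $527,566 × 0.00175 = $923.2405
Total = $12,608.8274

$12,608.83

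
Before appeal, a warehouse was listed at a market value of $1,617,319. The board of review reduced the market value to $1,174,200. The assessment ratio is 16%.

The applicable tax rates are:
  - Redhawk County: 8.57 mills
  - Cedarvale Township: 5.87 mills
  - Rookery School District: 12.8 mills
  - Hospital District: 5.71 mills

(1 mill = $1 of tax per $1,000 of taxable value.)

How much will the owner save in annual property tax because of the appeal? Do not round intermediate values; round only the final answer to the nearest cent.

Old assessed value = $1,617,319 × 0.16 = $258,771.04
New assessed value = $1,174,200 × 0.16 = $187,872
Combined rate = 0.00857 + 0.00587 + 0.0128 + 0.00571 = 0.03295
Old tax = $258,771.04 × 0.03295 = $8,526.505768
New tax = $187,872 × 0.03295 = $6,190.3824
Reduction = $8,526.505768 − $6,190.3824 = $2,336.123368

$2,336.12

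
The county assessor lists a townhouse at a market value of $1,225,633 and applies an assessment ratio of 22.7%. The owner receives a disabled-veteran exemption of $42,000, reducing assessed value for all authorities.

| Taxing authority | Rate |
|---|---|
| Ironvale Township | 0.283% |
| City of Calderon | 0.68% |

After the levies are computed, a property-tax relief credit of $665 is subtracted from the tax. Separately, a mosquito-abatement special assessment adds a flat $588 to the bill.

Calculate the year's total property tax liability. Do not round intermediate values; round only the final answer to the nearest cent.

$2,197.79

Assessed value = $1,225,633 × 0.227 = $278,218.691
Taxable value = $278,218.691 − $42,000 = $236,218.691
Ironvale Township: $236,218.691 × 0.00283 = $668.49889553
City of Calderon: $236,218.691 × 0.0068 = $1,606.2870988
Levies subtotal = $2,274.78599433
After credit = $2,274.78599433 − $665 = $1,609.78599433
Total = $1,609.78599433 + $588 = $2,197.78599433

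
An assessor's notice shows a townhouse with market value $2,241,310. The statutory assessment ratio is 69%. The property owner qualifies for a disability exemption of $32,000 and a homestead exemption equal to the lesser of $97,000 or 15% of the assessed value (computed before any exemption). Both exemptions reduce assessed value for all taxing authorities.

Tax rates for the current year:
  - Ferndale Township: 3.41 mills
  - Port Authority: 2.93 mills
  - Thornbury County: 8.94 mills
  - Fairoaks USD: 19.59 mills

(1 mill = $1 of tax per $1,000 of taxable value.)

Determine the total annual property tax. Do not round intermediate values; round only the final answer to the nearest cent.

$49,428.36

Assessed value = $2,241,310 × 0.69 = $1,546,503.9
Homestead exemption = min($97,000, 15% × $1,546,503.9) = min($97,000, $231,975.585) = $97,000 (dollar cap binds)
Taxable value = $1,546,503.9 − $32,000 − $97,000 = $1,417,503.9
Ferndale Township: $1,417,503.9 × 0.00341 = $4,833.688299
Port Authority: $1,417,503.9 × 0.00293 = $4,153.286427
Thornbury County: $1,417,503.9 × 0.00894 = $12,672.484866
Fairoaks USD: $1,417,503.9 × 0.01959 = $27,768.901401
Total = $49,428.360993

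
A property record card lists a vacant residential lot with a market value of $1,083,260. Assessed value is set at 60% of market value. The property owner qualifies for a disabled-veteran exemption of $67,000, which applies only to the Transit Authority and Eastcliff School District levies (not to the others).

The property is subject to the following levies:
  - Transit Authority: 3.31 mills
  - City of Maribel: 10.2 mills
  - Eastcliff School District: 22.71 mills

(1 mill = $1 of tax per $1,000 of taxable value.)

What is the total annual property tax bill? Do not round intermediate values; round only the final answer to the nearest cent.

$21,798.07

Assessed value = $1,083,260 × 0.6 = $649,956
Transit Authority: ($649,956 − $67,000) × 0.00331 = $582,956 × 0.00331 = $1,929.58436
City of Maribel: $649,956 × 0.0102 = $6,629.5512
Eastcliff School District: ($649,956 − $67,000) × 0.02271 = $582,956 × 0.02271 = $13,238.93076
Total = $21,798.06632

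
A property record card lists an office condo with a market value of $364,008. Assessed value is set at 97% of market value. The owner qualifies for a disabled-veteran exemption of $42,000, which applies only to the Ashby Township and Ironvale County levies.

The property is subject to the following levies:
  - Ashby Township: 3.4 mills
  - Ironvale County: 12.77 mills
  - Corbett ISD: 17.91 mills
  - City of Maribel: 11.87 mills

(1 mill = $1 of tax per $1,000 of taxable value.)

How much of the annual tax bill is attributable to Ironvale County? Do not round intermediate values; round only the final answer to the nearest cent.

Assessed value = $364,008 × 0.97 = $353,087.76
Ironvale County taxable value = $353,087.76 − $42,000 = $311,087.76
Ironvale County levy = $311,087.76 × 0.01277 = $3,972.5906952

$3,972.59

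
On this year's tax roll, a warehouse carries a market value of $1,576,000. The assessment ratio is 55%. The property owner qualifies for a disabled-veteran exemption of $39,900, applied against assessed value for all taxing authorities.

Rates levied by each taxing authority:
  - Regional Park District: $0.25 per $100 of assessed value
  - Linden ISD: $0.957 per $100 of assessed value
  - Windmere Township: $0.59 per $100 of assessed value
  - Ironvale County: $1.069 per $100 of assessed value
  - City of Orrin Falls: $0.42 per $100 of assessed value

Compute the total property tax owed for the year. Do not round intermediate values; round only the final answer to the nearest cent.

$27,171.93

Assessed value = $1,576,000 × 0.55 = $866,800
Taxable value = $866,800 − $39,900 = $826,900
Regional Park District: $826,900 × 0.0025 = $2,067.25
Linden ISD: $826,900 × 0.00957 = $7,913.433
Windmere Township: $826,900 × 0.0059 = $4,878.71
Ironvale County: $826,900 × 0.01069 = $8,839.561
City of Orrin Falls: $826,900 × 0.0042 = $3,472.98
Total = $2,067.25 + $7,913.433 + $4,878.71 + $8,839.561 + $3,472.98 = $27,171.934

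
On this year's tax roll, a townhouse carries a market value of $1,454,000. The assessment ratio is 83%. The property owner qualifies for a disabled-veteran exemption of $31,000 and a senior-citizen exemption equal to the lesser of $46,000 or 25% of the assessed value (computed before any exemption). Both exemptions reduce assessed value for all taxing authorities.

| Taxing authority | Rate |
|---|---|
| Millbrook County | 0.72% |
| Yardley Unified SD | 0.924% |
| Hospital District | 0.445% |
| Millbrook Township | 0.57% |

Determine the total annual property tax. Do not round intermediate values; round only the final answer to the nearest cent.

Assessed value = $1,454,000 × 0.83 = $1,206,820
Senior-citizen exemption = min($46,000, 25% × $1,206,820) = min($46,000, $301,705) = $46,000 (dollar cap binds)
Taxable value = $1,206,820 − $31,000 − $46,000 = $1,129,820
Millbrook County: $1,129,820 × 0.0072 = $8,134.704
Yardley Unified SD: $1,129,820 × 0.00924 = $10,439.5368
Hospital District: $1,129,820 × 0.00445 = $5,027.699
Millbrook Township: $1,129,820 × 0.0057 = $6,439.974
Total = $30,041.9138

$30,041.91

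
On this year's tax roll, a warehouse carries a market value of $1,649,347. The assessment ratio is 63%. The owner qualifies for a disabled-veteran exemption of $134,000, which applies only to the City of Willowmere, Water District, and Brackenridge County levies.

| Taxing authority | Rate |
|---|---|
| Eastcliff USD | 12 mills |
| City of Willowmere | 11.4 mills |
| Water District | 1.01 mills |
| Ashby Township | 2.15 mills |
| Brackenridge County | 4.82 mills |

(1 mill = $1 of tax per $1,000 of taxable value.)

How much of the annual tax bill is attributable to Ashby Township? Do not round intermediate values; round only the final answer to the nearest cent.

Assessed value = $1,649,347 × 0.63 = $1,039,088.61
Ashby Township taxable value = $1,039,088.61 (exemption does not apply)
Ashby Township levy = $1,039,088.61 × 0.00215 = $2,234.0405115

$2,234.04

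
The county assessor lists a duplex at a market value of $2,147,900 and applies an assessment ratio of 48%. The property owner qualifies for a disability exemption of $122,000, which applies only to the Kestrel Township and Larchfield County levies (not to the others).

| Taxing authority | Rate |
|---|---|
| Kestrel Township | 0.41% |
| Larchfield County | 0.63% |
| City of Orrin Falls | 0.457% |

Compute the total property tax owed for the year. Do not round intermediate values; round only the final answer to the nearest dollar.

$14,165

Assessed value = $2,147,900 × 0.48 = $1,030,992
Kestrel Township: ($1,030,992 − $122,000) × 0.0041 = $908,992 × 0.0041 = $3,726.8672
Larchfield County: ($1,030,992 − $122,000) × 0.0063 = $908,992 × 0.0063 = $5,726.6496
City of Orrin Falls: $1,030,992 × 0.00457 = $4,711.63344
Total = $14,165.15024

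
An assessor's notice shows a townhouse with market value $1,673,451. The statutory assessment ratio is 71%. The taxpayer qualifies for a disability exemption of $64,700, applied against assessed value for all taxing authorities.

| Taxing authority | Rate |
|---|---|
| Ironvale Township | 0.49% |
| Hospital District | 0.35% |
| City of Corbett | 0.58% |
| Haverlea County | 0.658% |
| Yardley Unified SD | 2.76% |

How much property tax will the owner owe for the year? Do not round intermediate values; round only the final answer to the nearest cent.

$54,352.52

Assessed value = $1,673,451 × 0.71 = $1,188,150.21
Taxable value = $1,188,150.21 − $64,700 = $1,123,450.21
Ironvale Township: $1,123,450.21 × 0.0049 = $5,504.906029
Hospital District: $1,123,450.21 × 0.0035 = $3,932.075735
City of Corbett: $1,123,450.21 × 0.0058 = $6,516.011218
Haverlea County: $1,123,450.21 × 0.00658 = $7,392.3023818
Yardley Unified SD: $1,123,450.21 × 0.0276 = $31,007.225796
Total = $5,504.906029 + $3,932.075735 + $6,516.011218 + $7,392.3023818 + $31,007.225796 = $54,352.5211598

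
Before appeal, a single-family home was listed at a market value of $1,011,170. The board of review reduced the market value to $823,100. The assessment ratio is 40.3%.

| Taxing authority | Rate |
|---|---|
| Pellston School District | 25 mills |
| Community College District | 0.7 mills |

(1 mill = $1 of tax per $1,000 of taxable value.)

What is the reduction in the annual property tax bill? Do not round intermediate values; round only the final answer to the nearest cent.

Old assessed value = $1,011,170 × 0.403 = $407,501.51
New assessed value = $823,100 × 0.403 = $331,709.3
Combined rate = 0.025 + 0.0007 = 0.0257
Old tax = $407,501.51 × 0.0257 = $10,472.788807
New tax = $331,709.3 × 0.0257 = $8,524.92901
Reduction = $10,472.788807 − $8,524.92901 = $1,947.859797

$1,947.86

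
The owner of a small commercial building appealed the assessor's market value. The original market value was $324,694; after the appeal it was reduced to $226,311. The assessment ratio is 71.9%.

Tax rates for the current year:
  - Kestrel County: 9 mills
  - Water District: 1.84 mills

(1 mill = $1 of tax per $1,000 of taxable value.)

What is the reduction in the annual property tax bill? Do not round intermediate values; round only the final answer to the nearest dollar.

Old assessed value = $324,694 × 0.719 = $233,454.986
New assessed value = $226,311 × 0.719 = $162,717.609
Combined rate = 0.009 + 0.00184 = 0.01084
Old tax = $233,454.986 × 0.01084 = $2,530.65204824
New tax = $162,717.609 × 0.01084 = $1,763.85888156
Reduction = $2,530.65204824 − $1,763.85888156 = $766.79316668

$767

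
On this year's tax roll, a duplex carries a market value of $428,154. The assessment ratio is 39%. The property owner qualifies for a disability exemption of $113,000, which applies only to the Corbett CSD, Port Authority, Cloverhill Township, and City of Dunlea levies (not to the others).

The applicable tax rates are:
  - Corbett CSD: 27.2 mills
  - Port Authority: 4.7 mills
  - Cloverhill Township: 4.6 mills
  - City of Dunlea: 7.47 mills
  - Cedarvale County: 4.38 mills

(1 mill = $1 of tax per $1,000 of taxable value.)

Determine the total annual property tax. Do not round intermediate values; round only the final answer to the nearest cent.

$3,104.88

Assessed value = $428,154 × 0.39 = $166,980.06
Corbett CSD: ($166,980.06 − $113,000) × 0.0272 = $53,980.06 × 0.0272 = $1,468.257632
Port Authority: ($166,980.06 − $113,000) × 0.0047 = $53,980.06 × 0.0047 = $253.706282
Cloverhill Township: ($166,980.06 − $113,000) × 0.0046 = $53,980.06 × 0.0046 = $248.308276
City of Dunlea: ($166,980.06 − $113,000) × 0.00747 = $53,980.06 × 0.00747 = $403.2310482
Cedarvale County: $166,980.06 × 0.00438 = $731.3726628
Total = $3,104.875901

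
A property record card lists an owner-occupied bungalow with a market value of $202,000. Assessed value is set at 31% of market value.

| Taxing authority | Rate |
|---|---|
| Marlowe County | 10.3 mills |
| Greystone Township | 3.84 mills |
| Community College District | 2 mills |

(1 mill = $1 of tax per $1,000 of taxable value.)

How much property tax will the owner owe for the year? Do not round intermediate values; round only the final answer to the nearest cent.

Assessed value = $202,000 × 0.31 = $62,620
Marlowe County: $62,620 × 0.0103 = $644.986
Greystone Township: $62,620 × 0.00384 = $240.4608
Community College District: $62,620 × 0.002 = $125.24
Total = $644.986 + $240.4608 + $125.24 = $1,010.6868

$1,010.69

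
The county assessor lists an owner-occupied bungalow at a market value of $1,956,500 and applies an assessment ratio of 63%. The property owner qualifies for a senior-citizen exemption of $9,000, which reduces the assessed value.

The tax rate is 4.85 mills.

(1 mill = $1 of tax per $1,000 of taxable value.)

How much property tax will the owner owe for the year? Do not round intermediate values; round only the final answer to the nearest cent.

Assessed value = $1,956,500 × 0.63 = $1,232,595
Taxable value = $1,232,595 − $9,000 = $1,223,595
Tax = $1,223,595 × 0.00485 = $5,934.43575

$5,934.44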